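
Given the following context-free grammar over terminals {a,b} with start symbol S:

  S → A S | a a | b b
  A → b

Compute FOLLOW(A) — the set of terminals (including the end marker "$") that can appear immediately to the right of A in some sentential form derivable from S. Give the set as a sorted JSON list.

FIRST iteration:
[1]
  A via A→b: +{b}
  S via S→A S: +{b}
  S via S→a a: +{a}
  S: {a,b}  A: {b}
[2] done
  S: {a,b}  A: {b}

FOLLOW sets:
FOLLOW(S) := {$}
iter 1:
  S→A S: FOLLOW(A) ⊇ FIRST(S) = {a,b}; new: +{a,b}
  FOLLOW(S)={$}  FOLLOW(A)={a,b}
iter 2: (no change)
  FOLLOW(S)={$}  FOLLOW(A)={a,b}

FOLLOW(A) = ["a", "b"]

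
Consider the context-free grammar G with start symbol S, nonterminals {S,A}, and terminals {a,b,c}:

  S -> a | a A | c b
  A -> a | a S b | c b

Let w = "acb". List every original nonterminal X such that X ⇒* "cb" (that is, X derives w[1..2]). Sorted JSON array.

Convert to CNF:
  S -> T0 A | T2 T1 | a
  A -> T0 X3 | T2 T1 | a
  T0 -> a
  T1 -> b
  T2 -> c
  X3 -> S T1

Fill CYK table bottom-up (cells [i..j] with 1 ≤ i ≤ j ≤ 2 only):
  T[1,1] 'c' = {T2}  orig:{}
  T[2,2] 'b' = {T1}  orig:{}
  T[1,2] 'cb' = {A,S}

Original NTs in T[1,2] deriving "cb": ["A", "S"]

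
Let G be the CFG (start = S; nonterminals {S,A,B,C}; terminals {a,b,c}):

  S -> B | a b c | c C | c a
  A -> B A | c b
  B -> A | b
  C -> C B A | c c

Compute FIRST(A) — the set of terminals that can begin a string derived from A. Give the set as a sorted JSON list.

FIRST sets, iterate to fixpoint:
pass 1:
  A via A→c b: +{c}
  B via B→A: +{c}
  B via B→b: +{b}
  C via C→c c: +{c}
  S via S→B: +{b,c}
  S via S→a b c: +{a}
  FIRST[S]={a,b,c}  FIRST[A]={c}  FIRST[B]={b,c}  FIRST[C]={c}
pass 2:
  A via A→B A: +{b}
  FIRST[S]={a,b,c}  FIRST[A]={b,c}  FIRST[B]={b,c}  FIRST[C]={c}
pass 3: — fixpoint
  FIRST[S]={a,b,c}  FIRST[A]={b,c}  FIRST[B]={b,c}  FIRST[C]={c}

FIRST(A) = ["b", "c"]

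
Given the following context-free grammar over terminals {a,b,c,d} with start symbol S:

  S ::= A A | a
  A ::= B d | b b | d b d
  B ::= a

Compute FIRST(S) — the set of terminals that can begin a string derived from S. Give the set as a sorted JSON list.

FIRST iteration:
round 1:
  A via A→b b: +{b}
  A via A→d b d: +{d}
  B via B→a: +{a}
  S via S→A A: +{b,d}
  S via S→a: +{a}
  FIRST[S]={a,b,d}  FIRST[A]={b,d}  FIRST[B]={a}
round 2:
  A via A→B d: +{a}
  FIRST[S]={a,b,d}  FIRST[A]={a,b,d}  FIRST[B]={a}
round 3: (stable)
  FIRST[S]={a,b,d}  FIRST[A]={a,b,d}  FIRST[B]={a}

FIRST(S) = ["a", "b", "d"]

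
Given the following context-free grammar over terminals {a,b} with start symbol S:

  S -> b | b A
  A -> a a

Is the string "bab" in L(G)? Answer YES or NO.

CNF form of G:
  S -> T1 A | b
  A -> T0 T0
  T0 -> a
  T1 -> b

Fill CYK table bottom-up:
  T[0,0] 'b' = {S,T1}  orig:{S}
  T[1,1] 'a' = {T0}  orig:{}
  T[2,2] 'b' = {S,T1}  orig:{S}
  T[0,1] 'ba' = ∅
  T[1,2] 'ab' = ∅
  T[0,2] 'bab' = ∅

S ∉ T[0,2] ⇒ NO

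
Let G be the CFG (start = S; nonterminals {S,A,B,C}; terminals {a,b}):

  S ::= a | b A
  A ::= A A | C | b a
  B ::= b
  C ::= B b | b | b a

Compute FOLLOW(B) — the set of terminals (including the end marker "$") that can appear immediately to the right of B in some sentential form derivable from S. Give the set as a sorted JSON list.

Compute FIRST by fixpoint:
[1]
  A via A→b a: +{b}
  B via B→b: +{b}
  C via C→B b: +{b}
  S via S→a: +{a}
  S via S→b A: +{b}
  FIRST[S]={a,b}  FIRST[A]={b}  FIRST[B]={b}  FIRST[C]={b}
[2] (no change)
  FIRST[S]={a,b}  FIRST[A]={b}  FIRST[B]={b}  FIRST[C]={b}

Compute FOLLOW by fixpoint:
FOLLOW(S) := {$}
[1]
  A→A A: FOLLOW(A) ⊇ FIRST(A) = {b}; new: +{b}
  A→C: FOLLOW(C) ⊇ FOLLOW(A) ⊇ {b}; new: +{b}
  C→B b: FOLLOW(B) ⊇ FIRST(b) = {b}; new: +{b}
  S→b A: FOLLOW(A) ⊇ FOLLOW(S) ⊇ {$}; new: +{$}
  S: {$}  A: {$,b}  B: {b}  C: {b}
[2]
  A→C: FOLLOW(C) ⊇ FOLLOW(A) ⊇ {$,b}; new: +{$}
  S: {$}  A: {$,b}  B: {b}  C: {$,b}
[3] (stable)
  S: {$}  A: {$,b}  B: {b}  C: {$,b}

FOLLOW(B) = ["b"]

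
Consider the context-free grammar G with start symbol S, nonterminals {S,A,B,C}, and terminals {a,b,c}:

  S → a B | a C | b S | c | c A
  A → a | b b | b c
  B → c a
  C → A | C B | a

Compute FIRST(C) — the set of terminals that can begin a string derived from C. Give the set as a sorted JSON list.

FIRST iteration:
round 1:
  A via A→a: +{a}
  A via A→b b: +{b}
  B via B→c a: +{c}
  C via C→A: +{a,b}
  S via S→a B: +{a}
  S via S→b S: +{b}
  S via S→c: +{c}
  S: {a,b,c}  A: {a,b}  B: {c}  C: {a,b}
round 2: (no change)
  S: {a,b,c}  A: {a,b}  B: {c}  C: {a,b}

FIRST(C) = ["a", "b"]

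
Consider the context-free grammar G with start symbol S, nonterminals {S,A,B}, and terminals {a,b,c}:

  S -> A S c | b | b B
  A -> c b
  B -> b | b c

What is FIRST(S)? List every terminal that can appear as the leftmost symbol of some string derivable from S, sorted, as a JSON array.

FIRST iteration:
[1]
  A via A→c b: +{c}
  B via B→b: +{b}
  S via S→A S c: +{c}
  S via S→b: +{b}
  S: {b,c}  A: {c}  B: {b}
[2] (stable)
  S: {b,c}  A: {c}  B: {b}

FIRST(S) = ["b", "c"]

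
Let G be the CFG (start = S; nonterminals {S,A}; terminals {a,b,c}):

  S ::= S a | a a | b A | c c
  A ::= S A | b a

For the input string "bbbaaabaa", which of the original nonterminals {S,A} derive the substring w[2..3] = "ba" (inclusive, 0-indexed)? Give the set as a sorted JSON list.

CNF form of G:
  S -> S T1 | T0 A | T1 T1 | T2 T2
  A -> S A | T0 T1
  T0 -> b
  T1 -> a
  T2 -> c

CYK table (by increasing span), restricted to cells inside w[2..3]:
  [2..2]={T0}  "b"  orig:{}
  [3..3]={T1}  "a"  orig:{}
  [2..3]={A}  "ba"

Original NTs in T[2,3] deriving "ba": ["A"]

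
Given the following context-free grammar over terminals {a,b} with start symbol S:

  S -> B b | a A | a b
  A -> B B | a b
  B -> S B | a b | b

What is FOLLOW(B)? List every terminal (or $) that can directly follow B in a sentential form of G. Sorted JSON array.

FIRST sets, iterate to fixpoint:
round 1:
  A via A→a b: +{a}
  B via B→a b: +{a}
  B via B→b: +{b}
  S via S→B b: +{a,b}
  FIRST[S]={a,b}  FIRST[A]={a}  FIRST[B]={a,b}
round 2:
  A via A→B B: +{b}
  FIRST[S]={a,b}  FIRST[A]={a,b}  FIRST[B]={a,b}
round 3: (no change)
  FIRST[S]={a,b}  FIRST[A]={a,b}  FIRST[B]={a,b}

FOLLOW sets:
FOLLOW(S) := {$}
pass 1:
  A→B B: FOLLOW(B) ⊇ FIRST(B) = {a,b}; new: +{a,b}
  B→S B: FOLLOW(S) ⊇ FIRST(B) = {a,b}; new: +{a,b}
  S→a A: FOLLOW(A) ⊇ FOLLOW(S) ⊇ {$,a,b}; new: +{$,a,b}
  FOLLOW[S]={$,a,b}  FOLLOW[A]={$,a,b}  FOLLOW[B]={a,b}
pass 2:
  A→B B: FOLLOW(B) ⊇ FOLLOW(A) ⊇ {$,a,b}; new: +{$}
  FOLLOW[S]={$,a,b}  FOLLOW[A]={$,a,b}  FOLLOW[B]={$,a,b}
pass 3: done
  FOLLOW[S]={$,a,b}  FOLLOW[A]={$,a,b}  FOLLOW[B]={$,a,b}

FOLLOW(B) = ["$", "a", "b"]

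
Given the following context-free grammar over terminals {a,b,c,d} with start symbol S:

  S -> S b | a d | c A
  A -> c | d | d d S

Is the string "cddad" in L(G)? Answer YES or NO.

Convert to CNF:
  S -> S T1 | T2 T0 | T3 A
  A -> T0 X4 | c | d
  T0 -> d
  T1 -> b
  T2 -> a
  T3 -> c
  X4 -> T0 S

CYK table (by increasing span):
  T[0,0] 'c' = {A,T3}  orig:{A}
  T[1,1] 'd' = {A,T0}  orig:{A}
  T[2,2] 'd' = {A,T0}  orig:{A}
  T[3,3] 'a' = {T2}  orig:{}
  T[4,4] 'd' = {A,T0}  orig:{A}
  T[0,1] 'cd' = {S}
  T[1,2] 'dd' = ∅
  T[2,3] 'da' = ∅
  T[3,4] 'ad' = {S}
  T[0,2] 'cdd' = ∅
  T[1,3] 'dda' = ∅
  T[2,4] 'dad' = {X4}  orig:{}
  T[0,3] 'cdda' = ∅
  T[1,4] 'ddad' = {A}
  T[0,4] 'cddad' = {S}

S ∈ T[0,4] ⇒ YES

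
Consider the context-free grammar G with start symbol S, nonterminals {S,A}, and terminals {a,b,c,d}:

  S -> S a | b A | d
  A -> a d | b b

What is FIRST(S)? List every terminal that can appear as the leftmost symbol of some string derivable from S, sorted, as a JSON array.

FIRST iteration:
round 1:
  A via A→a d: +{a}
  A via A→b b: +{b}
  S via S→b A: +{b}
  S via S→d: +{d}
  FIRST(S)={b,d}  FIRST(A)={a,b}
round 2: done
  FIRST(S)={b,d}  FIRST(A)={a,b}

FIRST(S) = ["b", "d"]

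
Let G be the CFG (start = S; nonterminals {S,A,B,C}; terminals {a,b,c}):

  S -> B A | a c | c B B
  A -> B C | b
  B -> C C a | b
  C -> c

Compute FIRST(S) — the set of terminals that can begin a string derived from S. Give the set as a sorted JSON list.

FIRST sets, iterate to fixpoint:
round 1:
  A via A→b: +{b}
  B via B→b: +{b}
  C via C→c: +{c}
  S via S→B A: +{b}
  S via S→a c: +{a}
  S via S→c B B: +{c}
  FIRST(S)={a,b,c}  FIRST(A)={b}  FIRST(B)={b}  FIRST(C)={c}
round 2:
  B via B→C C a: +{c}
  FIRST(S)={a,b,c}  FIRST(A)={b}  FIRST(B)={b,c}  FIRST(C)={c}
round 3:
  A via A→B C: +{c}
  FIRST(S)={a,b,c}  FIRST(A)={b,c}  FIRST(B)={b,c}  FIRST(C)={c}
round 4: (stable)
  FIRST(S)={a,b,c}  FIRST(A)={b,c}  FIRST(B)={b,c}  FIRST(C)={c}

FIRST(S) = ["a", "b", "c"]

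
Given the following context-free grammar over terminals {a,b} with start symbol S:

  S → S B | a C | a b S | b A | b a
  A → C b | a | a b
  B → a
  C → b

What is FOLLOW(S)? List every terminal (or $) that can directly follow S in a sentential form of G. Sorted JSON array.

FIRST sets, iterate to fixpoint:
round 1:
  A via A→a: +{a}
  B via B→a: +{a}
  C via C→b: +{b}
  S via S→a C: +{a}
  S via S→b A: +{b}
  S: {a,b}  A: {a}  B: {a}  C: {b}
round 2:
  A via A→C b: +{b}
  S: {a,b}  A: {a,b}  B: {a}  C: {b}
round 3: done
  S: {a,b}  A: {a,b}  B: {a}  C: {b}

Compute FOLLOW by fixpoint:
initialize: $ ∈ FOLLOW(S)
iter 1:
  A→C b: FOLLOW(C) ⊇ FIRST(b) = {b}; new: +{b}
  S→S B: FOLLOW(S) ⊇ FIRST(B) = {a}; new: +{a}
  S→S B: FOLLOW(B) ⊇ FOLLOW(S) ⊇ {$,a}; new: +{$,a}
  S→a C: FOLLOW(C) ⊇ FOLLOW(S) ⊇ {$,a}; new: +{$,a}
  S→b A: FOLLOW(A) ⊇ FOLLOW(S) ⊇ {$,a}; new: +{$,a}
  FOLLOW(S)={$,a}  FOLLOW(A)={$,a}  FOLLOW(B)={$,a}  FOLLOW(C)={$,a,b}
iter 2: done
  FOLLOW(S)={$,a}  FOLLOW(A)={$,a}  FOLLOW(B)={$,a}  FOLLOW(C)={$,a,b}

FOLLOW(S) = ["$", "a"]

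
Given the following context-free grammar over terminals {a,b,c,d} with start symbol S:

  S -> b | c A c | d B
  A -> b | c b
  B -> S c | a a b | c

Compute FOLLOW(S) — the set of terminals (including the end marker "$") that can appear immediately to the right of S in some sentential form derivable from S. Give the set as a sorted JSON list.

FIRST sets, iterate to fixpoint:
[1]
  A via A→b: +{b}
  A via A→c b: +{c}
  B via B→a a b: +{a}
  B via B→c: +{c}
  S via S→b: +{b}
  S via S→c A c: +{c}
  S via S→d B: +{d}
  S: {b,c,d}  A: {b,c}  B: {a,c}
[2]
  B via B→S c: +{b,d}
  S: {b,c,d}  A: {b,c}  B: {a,b,c,d}
[3] (no change)
  S: {b,c,d}  A: {b,c}  B: {a,b,c,d}

FOLLOW sets:
seed FOLLOW(S) with $
round 1:
  B→S c: FOLLOW(S) ⊇ FIRST(c) = {c}; new: +{c}
  S→c A c: FOLLOW(A) ⊇ FIRST(c) = {c}; new: +{c}
  S→d B: FOLLOW(B) ⊇ FOLLOW(S) ⊇ {$,c}; new: +{$,c}
  FOLLOW[S]={$,c}  FOLLOW[A]={c}  FOLLOW[B]={$,c}
round 2: (stable)
  FOLLOW[S]={$,c}  FOLLOW[A]={c}  FOLLOW[B]={$,c}

FOLLOW(S) = ["$", "c"]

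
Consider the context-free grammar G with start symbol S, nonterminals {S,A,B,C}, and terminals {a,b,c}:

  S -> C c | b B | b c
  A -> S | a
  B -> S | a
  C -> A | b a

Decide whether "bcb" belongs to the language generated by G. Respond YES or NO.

CNF form of G:
  S -> C T0 | T1 B | T1 T0
  A -> C T0 | T1 B | T1 T0 | a
  B -> C T0 | T1 B | T1 T0 | a
  C -> C T0 | T1 B | T1 T0 | T1 T2 | a
  T0 -> c
  T1 -> b
  T2 -> a

CYK fill:
  cell(0,0) b: {T1}  orig:{}
  cell(1,1) c: {T0}  orig:{}
  cell(2,2) b: {T1}  orig:{}
  cell(0,1) bc: {A,B,C,S}
  cell(1,2) cb: ∅
  cell(0,2) bcb: ∅

S ∉ T[0,2] ⇒ NO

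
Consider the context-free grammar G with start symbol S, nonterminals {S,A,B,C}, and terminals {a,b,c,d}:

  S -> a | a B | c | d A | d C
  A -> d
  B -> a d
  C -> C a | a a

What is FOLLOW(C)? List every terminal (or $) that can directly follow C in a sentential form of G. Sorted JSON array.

FIRST sets, iterate to fixpoint:
pass 1:
  A via A→d: +{d}
  B via B→a d: +{a}
  C via C→a a: +{a}
  S via S→a: +{a}
  S via S→c: +{c}
  S via S→d A: +{d}
  S: {a,c,d}  A: {d}  B: {a}  C: {a}
pass 2: (stable)
  S: {a,c,d}  A: {d}  B: {a}  C: {a}

FOLLOW iteration:
seed FOLLOW(S) with $
[1]
  C→C a: FOLLOW(C) ⊇ FIRST(a) = {a}; new: +{a}
  S→a B: FOLLOW(B) ⊇ FOLLOW(S) ⊇ {$}; new: +{$}
  S→d A: FOLLOW(A) ⊇ FOLLOW(S) ⊇ {$}; new: +{$}
  S→d C: FOLLOW(C) ⊇ FOLLOW(S) ⊇ {$}; new: +{$}
  FOLLOW(S)={$}  FOLLOW(A)={$}  FOLLOW(B)={$}  FOLLOW(C)={$,a}
[2] (no change)
  FOLLOW(S)={$}  FOLLOW(A)={$}  FOLLOW(B)={$}  FOLLOW(C)={$,a}

FOLLOW(C) = ["$", "a"]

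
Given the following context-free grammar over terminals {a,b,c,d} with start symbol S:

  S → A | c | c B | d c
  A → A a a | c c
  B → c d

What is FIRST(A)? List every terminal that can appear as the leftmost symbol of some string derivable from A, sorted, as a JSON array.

FIRST iteration:
pass 1:
  A via A→c c: +{c}
  B via B→c d: +{c}
  S via S→A: +{c}
  S via S→d c: +{d}
  S: {c,d}  A: {c}  B: {c}
pass 2: — fixpoint
  S: {c,d}  A: {c}  B: {c}

FIRST(A) = ["c"]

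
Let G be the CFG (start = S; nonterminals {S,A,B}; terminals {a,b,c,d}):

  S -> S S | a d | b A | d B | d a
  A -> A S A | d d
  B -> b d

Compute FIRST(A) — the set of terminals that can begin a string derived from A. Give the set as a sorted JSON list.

Compute FIRST by fixpoint:
pass 1:
  A via A→d d: +{d}
  B via B→b d: +{b}
  S via S→a d: +{a}
  S via S→b A: +{b}
  S via S→d B: +{d}
  S: {a,b,d}  A: {d}  B: {b}
pass 2: (no change)
  S: {a,b,d}  A: {d}  B: {b}

FIRST(A) = ["d"]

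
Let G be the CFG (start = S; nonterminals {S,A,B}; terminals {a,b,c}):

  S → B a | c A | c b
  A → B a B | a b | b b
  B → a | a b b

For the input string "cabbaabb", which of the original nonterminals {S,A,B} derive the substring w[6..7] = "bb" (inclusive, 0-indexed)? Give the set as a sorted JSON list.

CNF form of G:
  S -> B T0 | T2 A | T2 T1
  A -> B X3 | T0 T1 | T1 T1
  B -> T0 X4 | a
  T0 -> a
  T1 -> b
  T2 -> c
  X3 -> T0 B
  X4 -> T1 T1

CYK fill — only the sub-triangle for w[6..7]:
  T[6,6] 'b' = {T1}  orig:{}
  T[7,7] 'b' = {T1}  orig:{}
  T[6,7] 'bb' = {A,X4}  orig:{A}

Original NTs in T[6,7] deriving "bb": ["A"]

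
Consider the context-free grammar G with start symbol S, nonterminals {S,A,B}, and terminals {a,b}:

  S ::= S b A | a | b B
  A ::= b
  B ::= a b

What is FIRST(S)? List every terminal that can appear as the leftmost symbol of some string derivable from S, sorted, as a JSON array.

FIRST sets, iterate to fixpoint:
round 1:
  A via A→b: +{b}
  B via B→a b: +{a}
  S via S→a: +{a}
  S via S→b B: +{b}
  FIRST[S]={a,b}  FIRST[A]={b}  FIRST[B]={a}
round 2: (no change)
  FIRST[S]={a,b}  FIRST[A]={b}  FIRST[B]={a}

FIRST(S) = ["a", "b"]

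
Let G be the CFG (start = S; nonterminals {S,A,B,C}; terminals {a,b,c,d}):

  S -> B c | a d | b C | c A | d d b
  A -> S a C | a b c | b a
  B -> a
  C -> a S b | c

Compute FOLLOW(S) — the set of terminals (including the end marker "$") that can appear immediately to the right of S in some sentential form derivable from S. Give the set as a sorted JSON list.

Compute FIRST by fixpoint:
iter 1:
  A via A→a b c: +{a}
  A via A→b a: +{b}
  B via B→a: +{a}
  C via C→a S b: +{a}
  C via C→c: +{c}
  S via S→B c: +{a}
  S via S→b C: +{b}
  S via S→c A: +{c}
  S via S→d d b: +{d}
  S: {a,b,c,d}  A: {a,b}  B: {a}  C: {a,c}
iter 2:
  A via A→S a C: +{c,d}
  S: {a,b,c,d}  A: {a,b,c,d}  B: {a}  C: {a,c}
iter 3: (no change)
  S: {a,b,c,d}  A: {a,b,c,d}  B: {a}  C: {a,c}

Compute FOLLOW by fixpoint:
seed FOLLOW(S) with $
[1]
  A→S a C: FOLLOW(S) ⊇ FIRST(a) = {a}; new: +{a}
  C→a S b: FOLLOW(S) ⊇ FIRST(b) = {b}; new: +{b}
  S→B c: FOLLOW(B) ⊇ FIRST(c) = {c}; new: +{c}
  S→b C: FOLLOW(C) ⊇ FOLLOW(S) ⊇ {$,a,b}; new: +{$,a,b}
  S→c A: FOLLOW(A) ⊇ FOLLOW(S) ⊇ {$,a,b}; new: +{$,a,b}
  FOLLOW(S)={$,a,b}  FOLLOW(A)={$,a,b}  FOLLOW(B)={c}  FOLLOW(C)={$,a,b}
[2] (stable)
  FOLLOW(S)={$,a,b}  FOLLOW(A)={$,a,b}  FOLLOW(B)={c}  FOLLOW(C)={$,a,b}

FOLLOW(S) = ["$", "a", "b"]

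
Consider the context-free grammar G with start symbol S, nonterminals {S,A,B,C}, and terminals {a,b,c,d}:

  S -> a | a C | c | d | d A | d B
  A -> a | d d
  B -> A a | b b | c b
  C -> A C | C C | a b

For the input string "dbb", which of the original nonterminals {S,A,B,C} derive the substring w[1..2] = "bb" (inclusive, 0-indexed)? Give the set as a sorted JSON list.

CNF form of G:
  S -> T0 A | T0 B | T1 C | a | c | d
  A -> T0 T0 | a
  B -> A T1 | T2 T2 | T3 T2
  C -> A C | C C | T1 T2
  T0 -> d
  T1 -> a
  T2 -> b
  T3 -> c

CYK fill, restricted to cells inside w[1..2]:
  cell(1,1) b: {T2}  orig:{}
  cell(2,2) b: {T2}  orig:{}
  cell(1,2) bb: {B}

Original NTs in T[1,2] deriving "bb": ["B"]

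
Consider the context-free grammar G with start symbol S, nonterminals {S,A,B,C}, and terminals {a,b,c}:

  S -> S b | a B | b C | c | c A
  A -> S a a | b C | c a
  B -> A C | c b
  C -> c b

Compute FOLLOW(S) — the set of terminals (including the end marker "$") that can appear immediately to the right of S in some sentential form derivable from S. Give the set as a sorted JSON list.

FIRST iteration:
[1]
  A via A→b C: +{b}
  A via A→c a: +{c}
  B via B→A C: +{b,c}
  C via C→c b: +{c}
  S via S→a B: +{a}
  S via S→b C: +{b}
  S via S→c: +{c}
  S: {a,b,c}  A: {b,c}  B: {b,c}  C: {c}
[2]
  A via A→S a a: +{a}
  B via B→A C: +{a}
  S: {a,b,c}  A: {a,b,c}  B: {a,b,c}  C: {c}
[3] — fixpoint
  S: {a,b,c}  A: {a,b,c}  B: {a,b,c}  C: {c}

FOLLOW iteration:
seed FOLLOW(S) with $
[1]
  A→S a a: FOLLOW(S) ⊇ FIRST(a) = {a}; new: +{a}
  B→A C: FOLLOW(A) ⊇ FIRST(C) = {c}; new: +{c}
  S→S b: FOLLOW(S) ⊇ FIRST(b) = {b}; new: +{b}
  S→a B: FOLLOW(B) ⊇ FOLLOW(S) ⊇ {$,a,b}; new: +{$,a,b}
  S→b C: FOLLOW(C) ⊇ FOLLOW(S) ⊇ {$,a,b}; new: +{$,a,b}
  S→c A: FOLLOW(A) ⊇ FOLLOW(S) ⊇ {$,a,b}; new: +{$,a,b}
  FOLLOW(S)={$,a,b}  FOLLOW(A)={$,a,b,c}  FOLLOW(B)={$,a,b}  FOLLOW(C)={$,a,b}
[2]
  A→b C: FOLLOW(C) ⊇ FOLLOW(A) ⊇ {$,a,b,c}; new: +{c}
  FOLLOW(S)={$,a,b}  FOLLOW(A)={$,a,b,c}  FOLLOW(B)={$,a,b}  FOLLOW(C)={$,a,b,c}
[3] done
  FOLLOW(S)={$,a,b}  FOLLOW(A)={$,a,b,c}  FOLLOW(B)={$,a,b}  FOLLOW(C)={$,a,b,c}

FOLLOW(S) = ["$", "a", "b"]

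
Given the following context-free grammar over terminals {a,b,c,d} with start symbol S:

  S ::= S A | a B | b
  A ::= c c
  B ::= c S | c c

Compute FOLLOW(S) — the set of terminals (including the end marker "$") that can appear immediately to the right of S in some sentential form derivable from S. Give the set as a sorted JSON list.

FIRST sets, iterate to fixpoint:
pass 1:
  A via A→c c: +{c}
  B via B→c S: +{c}
  S via S→a B: +{a}
  S via S→b: +{b}
  S: {a,b}  A: {c}  B: {c}
pass 2: (stable)
  S: {a,b}  A: {c}  B: {c}

FOLLOW sets:
seed FOLLOW(S) with $
round 1:
  S→S A: FOLLOW(S) ⊇ FIRST(A) = {c}; new: +{c}
  S→S A: FOLLOW(A) ⊇ FOLLOW(S) ⊇ {$,c}; new: +{$,c}
  S→a B: FOLLOW(B) ⊇ FOLLOW(S) ⊇ {$,c}; new: +{$,c}
  S: {$,c}  A: {$,c}  B: {$,c}
round 2: (no change)
  S: {$,c}  A: {$,c}  B: {$,c}

FOLLOW(S) = ["$", "c"]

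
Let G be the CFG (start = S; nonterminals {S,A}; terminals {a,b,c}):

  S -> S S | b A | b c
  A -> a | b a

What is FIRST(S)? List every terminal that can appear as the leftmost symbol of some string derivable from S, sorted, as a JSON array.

FIRST sets, iterate to fixpoint:
[1]
  A via A→a: +{a}
  A via A→b a: +{b}
  S via S→b A: +{b}
  FIRST(S)={b}  FIRST(A)={a,b}
[2] (stable)
  FIRST(S)={b}  FIRST(A)={a,b}

FIRST(S) = ["b"]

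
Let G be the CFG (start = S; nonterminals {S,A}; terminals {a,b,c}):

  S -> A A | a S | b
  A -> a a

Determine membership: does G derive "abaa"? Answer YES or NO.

Convert to CNF:
  S -> A A | T0 S | b
  A -> T0 T0
  T0 -> a

Fill CYK table bottom-up:
  T[0,0] 'a' = {T0}  orig:{}
  T[1,1] 'b' = {S}
  T[2,2] 'a' = {T0}  orig:{}
  T[3,3] 'a' = {T0}  orig:{}
  T[0,1] 'ab' = {S}
  T[1,2] 'ba' = ∅
  T[2,3] 'aa' = {A}
  T[0,2] 'aba' = ∅
  T[1,3] 'baa' = ∅
  T[0,3] 'abaa' = ∅

S ∉ T[0,3] ⇒ NO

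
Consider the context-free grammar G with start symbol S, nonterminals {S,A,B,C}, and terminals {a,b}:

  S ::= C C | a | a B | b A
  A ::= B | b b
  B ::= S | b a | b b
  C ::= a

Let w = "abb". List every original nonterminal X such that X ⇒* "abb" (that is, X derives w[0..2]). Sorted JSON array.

Convert to CNF:
  S -> C C | T0 B | T1 A | a
  A -> C C | T0 B | T1 A | T1 T0 | T1 T1 | a
  B -> C C | T0 B | T1 A | T1 T0 | T1 T1 | a
  C -> a
  T0 -> a
  T1 -> b

CYK fill — only the sub-triangle for w[0..2]:
  T[0,0] 'a' = {A,B,C,S,T0}  orig:{A,B,C,S}
  T[1,1] 'b' = {T1}  orig:{}
  T[2,2] 'b' = {T1}  orig:{}
  T[0,1] 'ab' = ∅
  T[1,2] 'bb' = {A,B}
  T[0,2] 'abb' = {A,B,S}

Original NTs in T[0,2] deriving "abb": ["A", "B", "S"]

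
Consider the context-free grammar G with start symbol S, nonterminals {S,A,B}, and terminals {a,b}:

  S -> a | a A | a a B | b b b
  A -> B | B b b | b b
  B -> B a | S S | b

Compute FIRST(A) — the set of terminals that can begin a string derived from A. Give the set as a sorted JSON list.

FIRST iteration:
pass 1:
  A via A→b b: +{b}
  B via B→b: +{b}
  S via S→a: +{a}
  S via S→b b b: +{b}
  FIRST[S]={a,b}  FIRST[A]={b}  FIRST[B]={b}
pass 2:
  B via B→S S: +{a}
  FIRST[S]={a,b}  FIRST[A]={b}  FIRST[B]={a,b}
pass 3:
  A via A→B: +{a}
  FIRST[S]={a,b}  FIRST[A]={a,b}  FIRST[B]={a,b}
pass 4: — fixpoint
  FIRST[S]={a,b}  FIRST[A]={a,b}  FIRST[B]={a,b}

FIRST(A) = ["a", "b"]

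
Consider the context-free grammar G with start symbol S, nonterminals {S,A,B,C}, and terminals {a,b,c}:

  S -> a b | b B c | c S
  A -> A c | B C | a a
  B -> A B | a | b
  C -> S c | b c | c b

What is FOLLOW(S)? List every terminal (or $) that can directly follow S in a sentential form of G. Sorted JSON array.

FIRST sets, iterate to fixpoint:
pass 1:
  A via A→a a: +{a}
  B via B→A B: +{a}
  B via B→b: +{b}
  C via C→b c: +{b}
  C via C→c b: +{c}
  S via S→a b: +{a}
  S via S→b B c: +{b}
  S via S→c S: +{c}
  S: {a,b,c}  A: {a}  B: {a,b}  C: {b,c}
pass 2:
  A via A→B C: +{b}
  C via C→S c: +{a}
  S: {a,b,c}  A: {a,b}  B: {a,b}  C: {a,b,c}
pass 3: done
  S: {a,b,c}  A: {a,b}  B: {a,b}  C: {a,b,c}

Compute FOLLOW by fixpoint:
FOLLOW(S) := {$}
pass 1:
  A→A c: FOLLOW(A) ⊇ FIRST(c) = {c}; new: +{c}
  A→B C: FOLLOW(B) ⊇ FIRST(C) = {a,b,c}; new: +{a,b,c}
  A→B C: FOLLOW(C) ⊇ FOLLOW(A) ⊇ {c}; new: +{c}
  B→A B: FOLLOW(A) ⊇ FIRST(B) = {a,b}; new: +{a,b}
  C→S c: FOLLOW(S) ⊇ FIRST(c) = {c}; new: +{c}
  S: {$,c}  A: {a,b,c}  B: {a,b,c}  C: {c}
pass 2:
  A→B C: FOLLOW(C) ⊇ FOLLOW(A) ⊇ {a,b,c}; new: +{a,b}
  S: {$,c}  A: {a,b,c}  B: {a,b,c}  C: {a,b,c}
pass 3: — fixpoint
  S: {$,c}  A: {a,b,c}  B: {a,b,c}  C: {a,b,c}

FOLLOW(S) = ["$", "c"]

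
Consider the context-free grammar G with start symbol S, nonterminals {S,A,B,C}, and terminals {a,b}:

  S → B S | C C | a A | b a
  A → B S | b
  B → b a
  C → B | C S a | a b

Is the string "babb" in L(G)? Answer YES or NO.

CNF form of G:
  S -> B S | C C | T0 T1 | T1 A
  A -> B S | b
  B -> T0 T1
  C -> C X2 | T0 T1 | T1 T0
  T0 -> b
  T1 -> a
  X2 -> S T1

CYK fill:
  cell(0,0) b: {A,T0}  orig:{A}
  cell(1,1) a: {T1}  orig:{}
  cell(2,2) b: {A,T0}  orig:{A}
  cell(3,3) b: {A,T0}  orig:{A}
  cell(0,1) ba: {B,C,S}
  cell(1,2) ab: {C,S}
  cell(2,3) bb: ∅
  cell(0,2) bab: ∅
  cell(1,3) abb: ∅
  cell(0,3) babb: ∅

S ∉ T[0,3] ⇒ NO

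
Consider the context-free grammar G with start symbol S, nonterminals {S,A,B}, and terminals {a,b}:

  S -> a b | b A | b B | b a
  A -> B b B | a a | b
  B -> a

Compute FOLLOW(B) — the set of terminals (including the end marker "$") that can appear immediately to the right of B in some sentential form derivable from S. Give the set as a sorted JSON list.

FIRST sets, iterate to fixpoint:
[1]
  A via A→a a: +{a}
  A via A→b: +{b}
  B via B→a: +{a}
  S via S→a b: +{a}
  S via S→b A: +{b}
  FIRST(S)={a,b}  FIRST(A)={a,b}  FIRST(B)={a}
[2] done
  FIRST(S)={a,b}  FIRST(A)={a,b}  FIRST(B)={a}

FOLLOW iteration:
FOLLOW(S) := {$}
round 1:
  A→B b B: FOLLOW(B) ⊇ FIRST(b) = {b}; new: +{b}
  S→b A: FOLLOW(A) ⊇ FOLLOW(S) ⊇ {$}; new: +{$}
  S→b B: FOLLOW(B) ⊇ FOLLOW(S) ⊇ {$}; new: +{$}
  FOLLOW(S)={$}  FOLLOW(A)={$}  FOLLOW(B)={$,b}
round 2: — fixpoint
  FOLLOW(S)={$}  FOLLOW(A)={$}  FOLLOW(B)={$,b}

FOLLOW(B) = ["$", "b"]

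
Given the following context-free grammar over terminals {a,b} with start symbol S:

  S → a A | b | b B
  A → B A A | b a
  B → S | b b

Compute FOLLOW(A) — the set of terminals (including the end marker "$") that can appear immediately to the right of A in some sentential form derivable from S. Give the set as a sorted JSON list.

FIRST iteration:
round 1:
  A via A→b a: +{b}
  B via B→b b: +{b}
  S via S→a A: +{a}
  S via S→b: +{b}
  FIRST(S)={a,b}  FIRST(A)={b}  FIRST(B)={b}
round 2:
  B via B→S: +{a}
  FIRST(S)={a,b}  FIRST(A)={b}  FIRST(B)={a,b}
round 3:
  A via A→B A A: +{a}
  FIRST(S)={a,b}  FIRST(A)={a,b}  FIRST(B)={a,b}
round 4: done
  FIRST(S)={a,b}  FIRST(A)={a,b}  FIRST(B)={a,b}

Compute FOLLOW by fixpoint:
seed FOLLOW(S) with $
pass 1:
  A→B A A: FOLLOW(B) ⊇ FIRST(A) = {a,b}; new: +{a,b}
  A→B A A: FOLLOW(A) ⊇ FIRST(A) = {a,b}; new: +{a,b}
  B→S: FOLLOW(S) ⊇ FOLLOW(B) ⊇ {a,b}; new: +{a,b}
  S→a A: FOLLOW(A) ⊇ FOLLOW(S) ⊇ {$,a,b}; new: +{$}
  S→b B: FOLLOW(B) ⊇ FOLLOW(S) ⊇ {$,a,b}; new: +{$}
  FOLLOW[S]={$,a,b}  FOLLOW[A]={$,a,b}  FOLLOW[B]={$,a,b}
pass 2: (no change)
  FOLLOW[S]={$,a,b}  FOLLOW[A]={$,a,b}  FOLLOW[B]={$,a,b}

FOLLOW(A) = ["$", "a", "b"]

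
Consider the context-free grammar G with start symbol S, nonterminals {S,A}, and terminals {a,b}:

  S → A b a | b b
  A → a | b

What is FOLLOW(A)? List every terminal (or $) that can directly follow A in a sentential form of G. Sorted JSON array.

FIRST sets, iterate to fixpoint:
pass 1:
  A via A→a: +{a}
  A via A→b: +{b}
  S via S→A b a: +{a,b}
  FIRST(S)={a,b}  FIRST(A)={a,b}
pass 2: done
  FIRST(S)={a,b}  FIRST(A)={a,b}

FOLLOW iteration:
initialize: $ ∈ FOLLOW(S)
round 1:
  S→A b a: FOLLOW(A) ⊇ FIRST(b) = {b}; new: +{b}
  FOLLOW(S)={$}  FOLLOW(A)={b}
round 2: (no change)
  FOLLOW(S)={$}  FOLLOW(A)={b}

FOLLOW(A) = ["b"]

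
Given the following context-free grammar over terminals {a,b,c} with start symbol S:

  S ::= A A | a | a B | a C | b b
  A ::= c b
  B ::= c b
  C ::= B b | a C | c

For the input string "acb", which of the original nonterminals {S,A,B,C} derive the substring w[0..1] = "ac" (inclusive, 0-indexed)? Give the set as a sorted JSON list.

CNF form of G:
  S -> A A | T1 T1 | T2 B | T2 C | a
  A -> T0 T1
  B -> T0 T1
  C -> B T1 | T2 C | c
  T0 -> c
  T1 -> b
  T2 -> a

CYK table (by increasing span), restricted to cells inside w[0..1]:
  cell(0,0) a: {S,T2}  orig:{S}
  cell(1,1) c: {C,T0}  orig:{C}
  cell(0,1) ac: {C,S}

Original NTs in T[0,1] deriving "ac": ["C", "S"]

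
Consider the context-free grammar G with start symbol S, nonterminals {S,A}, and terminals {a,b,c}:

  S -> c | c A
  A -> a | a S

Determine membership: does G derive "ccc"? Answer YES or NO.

CNF form of G:
  S -> T1 A | c
  A -> T0 S | a
  T0 -> a
  T1 -> c

CYK table (by increasing span):
  T[0,0] 'c' = {S,T1}  orig:{S}
  T[1,1] 'c' = {S,T1}  orig:{S}
  T[2,2] 'c' = {S,T1}  orig:{S}
  T[0,1] 'cc' = ∅
  T[1,2] 'cc' = ∅
  T[0,2] 'ccc' = ∅

S ∉ T[0,2] ⇒ NO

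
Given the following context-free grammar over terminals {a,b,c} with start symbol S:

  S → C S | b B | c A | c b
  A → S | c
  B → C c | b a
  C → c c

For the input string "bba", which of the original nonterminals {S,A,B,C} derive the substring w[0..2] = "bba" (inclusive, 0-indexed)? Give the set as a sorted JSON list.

CNF form of G:
  S -> C S | T0 B | T1 A | T1 T0
  A -> C S | T0 B | T1 A | T1 T0 | c
  B -> C T1 | T0 T2
  C -> T1 T1
  T0 -> b
  T1 -> c
  T2 -> a

Fill CYK table bottom-up (cells [i..j] with 0 ≤ i ≤ j ≤ 2 only):
  [0..0]={T0}  "b"  orig:{}
  [1..1]={T0}  "b"  orig:{}
  [2..2]={T2}  "a"  orig:{}
  [0..1]=∅  "bb"
  [1..2]={B}  "ba"
  [0..2]={A,S}  "bba"

Original NTs in T[0,2] deriving "bba": ["A", "S"]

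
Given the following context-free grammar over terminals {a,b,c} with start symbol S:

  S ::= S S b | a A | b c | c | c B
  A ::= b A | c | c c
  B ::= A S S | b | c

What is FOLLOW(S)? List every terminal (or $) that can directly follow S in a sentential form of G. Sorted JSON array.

FIRST sets, iterate to fixpoint:
pass 1:
  A via A→b A: +{b}
  A via A→c: +{c}
  B via B→A S S: +{b,c}
  S via S→a A: +{a}
  S via S→b c: +{b}
  S via S→c: +{c}
  FIRST[S]={a,b,c}  FIRST[A]={b,c}  FIRST[B]={b,c}
pass 2: (stable)
  FIRST[S]={a,b,c}  FIRST[A]={b,c}  FIRST[B]={b,c}

FOLLOW sets:
initialize: $ ∈ FOLLOW(S)
[1]
  B→A S S: FOLLOW(A) ⊇ FIRST(S) = {a,b,c}; new: +{a,b,c}
  B→A S S: FOLLOW(S) ⊇ FIRST(S) = {a,b,c}; new: +{a,b,c}
  S→a A: FOLLOW(A) ⊇ FOLLOW(S) ⊇ {$,a,b,c}; new: +{$}
  S→c B: FOLLOW(B) ⊇ FOLLOW(S) ⊇ {$,a,b,c}; new: +{$,a,b,c}
  FOLLOW(S)={$,a,b,c}  FOLLOW(A)={$,a,b,c}  FOLLOW(B)={$,a,b,c}
[2] — fixpoint
  FOLLOW(S)={$,a,b,c}  FOLLOW(A)={$,a,b,c}  FOLLOW(B)={$,a,b,c}

FOLLOW(S) = ["$", "a", "b", "c"]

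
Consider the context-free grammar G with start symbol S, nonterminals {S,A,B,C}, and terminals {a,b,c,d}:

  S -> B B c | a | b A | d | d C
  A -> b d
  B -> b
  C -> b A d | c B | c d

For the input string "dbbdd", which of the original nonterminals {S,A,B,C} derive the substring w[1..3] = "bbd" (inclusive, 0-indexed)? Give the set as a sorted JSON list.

Convert to CNF:
  S -> B X4 | T0 A | T1 C | a | d
  A -> T0 T1
  B -> b
  C -> T0 X3 | T2 B | T2 T1
  T0 -> b
  T1 -> d
  T2 -> c
  X3 -> A T1
  X4 -> B T2

Fill CYK table bottom-up (cells [i..j] with 1 ≤ i ≤ j ≤ 3 only):
  [1..1]={B,T0}  "b"  orig:{B}
  [2..2]={B,T0}  "b"  orig:{B}
  [3..3]={S,T1}  "d"  orig:{S}
  [1..2]=∅  "bb"
  [2..3]={A}  "bd"
  [1..3]={S}  "bbd"

Original NTs in T[1,3] deriving "bbd": ["S"]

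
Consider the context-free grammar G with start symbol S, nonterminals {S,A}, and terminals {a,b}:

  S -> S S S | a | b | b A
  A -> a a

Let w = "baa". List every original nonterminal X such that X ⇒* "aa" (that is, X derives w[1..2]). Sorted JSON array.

Convert to CNF:
  S -> S X2 | T1 A | a | b
  A -> T0 T0
  T0 -> a
  T1 -> b
  X2 -> S S

CYK fill (cells [i..j] with 1 ≤ i ≤ j ≤ 2 only):
  [1..1]={S,T0}  "a"  orig:{S}
  [2..2]={S,T0}  "a"  orig:{S}
  [1..2]={A,X2}  "aa"  orig:{A}

Original NTs in T[1,2] deriving "aa": ["A"]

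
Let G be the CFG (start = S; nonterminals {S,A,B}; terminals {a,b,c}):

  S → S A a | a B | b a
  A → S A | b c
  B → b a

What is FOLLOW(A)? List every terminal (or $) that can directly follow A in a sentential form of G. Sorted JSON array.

Compute FIRST by fixpoint:
iter 1:
  A via A→b c: +{b}
  B via B→b a: +{b}
  S via S→a B: +{a}
  S via S→b a: +{b}
  FIRST[S]={a,b}  FIRST[A]={b}  FIRST[B]={b}
iter 2:
  A via A→S A: +{a}
  FIRST[S]={a,b}  FIRST[A]={a,b}  FIRST[B]={b}
iter 3: — fixpoint
  FIRST[S]={a,b}  FIRST[A]={a,b}  FIRST[B]={b}

Compute FOLLOW by fixpoint:
FOLLOW(S) := {$}
[1]
  A→S A: FOLLOW(S) ⊇ FIRST(A) = {a,b}; new: +{a,b}
  S→S A a: FOLLOW(A) ⊇ FIRST(a) = {a}; new: +{a}
  S→a B: FOLLOW(B) ⊇ FOLLOW(S) ⊇ {$,a,b}; new: +{$,a,b}
  FOLLOW(S)={$,a,b}  FOLLOW(A)={a}  FOLLOW(B)={$,a,b}
[2] done
  FOLLOW(S)={$,a,b}  FOLLOW(A)={a}  FOLLOW(B)={$,a,b}

FOLLOW(A) = ["a"]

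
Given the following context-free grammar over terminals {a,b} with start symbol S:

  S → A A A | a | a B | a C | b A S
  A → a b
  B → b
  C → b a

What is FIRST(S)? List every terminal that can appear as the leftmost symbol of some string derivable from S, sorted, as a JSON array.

FIRST iteration:
pass 1:
  A via A→a b: +{a}
  B via B→b: +{b}
  C via C→b a: +{b}
  S via S→A A A: +{a}
  S via S→b A S: +{b}
  FIRST[S]={a,b}  FIRST[A]={a}  FIRST[B]={b}  FIRST[C]={b}
pass 2: — fixpoint
  FIRST[S]={a,b}  FIRST[A]={a}  FIRST[B]={b}  FIRST[C]={b}

FIRST(S) = ["a", "b"]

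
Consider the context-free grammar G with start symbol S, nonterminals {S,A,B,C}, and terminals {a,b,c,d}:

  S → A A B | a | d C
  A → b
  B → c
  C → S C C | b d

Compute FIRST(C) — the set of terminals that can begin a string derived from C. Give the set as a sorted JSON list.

FIRST iteration:
iter 1:
  A via A→b: +{b}
  B via B→c: +{c}
  C via C→b d: +{b}
  S via S→A A B: +{b}
  S via S→a: +{a}
  S via S→d C: +{d}
  FIRST[S]={a,b,d}  FIRST[A]={b}  FIRST[B]={c}  FIRST[C]={b}
iter 2:
  C via C→S C C: +{a,d}
  FIRST[S]={a,b,d}  FIRST[A]={b}  FIRST[B]={c}  FIRST[C]={a,b,d}
iter 3: (no change)
  FIRST[S]={a,b,d}  FIRST[A]={b}  FIRST[B]={c}  FIRST[C]={a,b,d}

FIRST(C) = ["a", "b", "d"]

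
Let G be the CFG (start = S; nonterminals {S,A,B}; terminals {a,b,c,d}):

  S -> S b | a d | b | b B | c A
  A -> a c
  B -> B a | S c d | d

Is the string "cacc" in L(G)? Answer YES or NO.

Convert to CNF:
  S -> S T3 | T0 T2 | T1 A | T3 B | b
  A -> T0 T1
  B -> B T0 | S X4 | d
  T0 -> a
  T1 -> c
  T2 -> d
  T3 -> b
  X4 -> T1 T2

CYK fill:
  cell(0,0) c: {T1}  orig:{}
  cell(1,1) a: {T0}  orig:{}
  cell(2,2) c: {T1}  orig:{}
  cell(3,3) c: {T1}  orig:{}
  cell(0,1) ca: ∅
  cell(1,2) ac: {A}
  cell(2,3) cc: ∅
  cell(0,2) cac: {S}
  cell(1,3) acc: ∅
  cell(0,3) cacc: ∅

S ∉ T[0,3] ⇒ NO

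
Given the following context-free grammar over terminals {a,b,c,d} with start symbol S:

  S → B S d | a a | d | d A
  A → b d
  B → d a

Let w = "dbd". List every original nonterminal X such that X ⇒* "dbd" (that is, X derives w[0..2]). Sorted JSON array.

Convert to CNF:
  S -> B X3 | T1 A | T2 T2 | d
  A -> T0 T1
  B -> T1 T2
  T0 -> b
  T1 -> d
  T2 -> a
  X3 -> S T1

Fill CYK table bottom-up, restricted to cells inside w[0..2]:
  T[0,0] 'd' = {S,T1}  orig:{S}
  T[1,1] 'b' = {T0}  orig:{}
  T[2,2] 'd' = {S,T1}  orig:{S}
  T[0,1] 'db' = ∅
  T[1,2] 'bd' = {A}
  T[0,2] 'dbd' = {S}

Original NTs in T[0,2] deriving "dbd": ["S"]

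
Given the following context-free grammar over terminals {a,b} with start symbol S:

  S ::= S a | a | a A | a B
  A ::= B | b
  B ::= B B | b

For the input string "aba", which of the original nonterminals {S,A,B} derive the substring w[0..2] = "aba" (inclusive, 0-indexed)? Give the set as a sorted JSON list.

CNF form of G:
  S -> S T0 | T0 A | T0 B | a
  A -> B B | b
  B -> B B | b
  T0 -> a

CYK fill, restricted to cells inside w[0..2]:
  T[0,0] 'a' = {S,T0}  orig:{S}
  T[1,1] 'b' = {A,B}
  T[2,2] 'a' = {S,T0}  orig:{S}
  T[0,1] 'ab' = {S}
  T[1,2] 'ba' = ∅
  T[0,2] 'aba' = {S}

Original NTs in T[0,2] deriving "aba": ["S"]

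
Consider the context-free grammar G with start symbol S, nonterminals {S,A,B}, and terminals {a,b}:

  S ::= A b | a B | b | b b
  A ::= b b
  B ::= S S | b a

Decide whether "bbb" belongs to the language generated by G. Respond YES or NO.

Convert to CNF:
  S -> A T0 | T0 T0 | T1 B | b
  A -> T0 T0
  B -> S S | T0 T1
  T0 -> b
  T1 -> a

CYK table (by increasing span):
  [0..0]={S,T0}  "b"  orig:{S}
  [1..1]={S,T0}  "b"  orig:{S}
  [2..2]={S,T0}  "b"  orig:{S}
  [0..1]={A,B,S}  "bb"
  [1..2]={A,B,S}  "bb"
  [0..2]={B,S}  "bbb"

S ∈ T[0,2] ⇒ YES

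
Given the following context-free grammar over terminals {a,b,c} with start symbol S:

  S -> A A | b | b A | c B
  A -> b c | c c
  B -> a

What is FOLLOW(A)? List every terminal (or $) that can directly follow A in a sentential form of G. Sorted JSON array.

Compute FIRST by fixpoint:
pass 1:
  A via A→b c: +{b}
  A via A→c c: +{c}
  B via B→a: +{a}
  S via S→A A: +{b,c}
  S: {b,c}  A: {b,c}  B: {a}
pass 2: (no change)
  S: {b,c}  A: {b,c}  B: {a}

FOLLOW iteration:
initialize: $ ∈ FOLLOW(S)
iter 1:
  S→A A: FOLLOW(A) ⊇ FIRST(A) = {b,c}; new: +{b,c}
  S→A A: FOLLOW(A) ⊇ FOLLOW(S) ⊇ {$}; new: +{$}
  S→c B: FOLLOW(B) ⊇ FOLLOW(S) ⊇ {$}; new: +{$}
  S: {$}  A: {$,b,c}  B: {$}
iter 2: — fixpoint
  S: {$}  A: {$,b,c}  B: {$}

FOLLOW(A) = ["$", "b", "c"]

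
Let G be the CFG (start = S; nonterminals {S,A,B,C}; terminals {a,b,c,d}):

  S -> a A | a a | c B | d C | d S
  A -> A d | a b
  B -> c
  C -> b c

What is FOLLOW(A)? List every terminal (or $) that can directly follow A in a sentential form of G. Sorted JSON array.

FIRST iteration:
[1]
  A via A→a b: +{a}
  B via B→c: +{c}
  C via C→b c: +{b}
  S via S→a A: +{a}
  S via S→c B: +{c}
  S via S→d C: +{d}
  FIRST(S)={a,c,d}  FIRST(A)={a}  FIRST(B)={c}  FIRST(C)={b}
[2] (stable)
  FIRST(S)={a,c,d}  FIRST(A)={a}  FIRST(B)={c}  FIRST(C)={b}

FOLLOW iteration:
FOLLOW(S) := {$}
[1]
  A→A d: FOLLOW(A) ⊇ FIRST(d) = {d}; new: +{d}
  S→a A: FOLLOW(A) ⊇ FOLLOW(S) ⊇ {$}; new: +{$}
  S→c B: FOLLOW(B) ⊇ FOLLOW(S) ⊇ {$}; new: +{$}
  S→d C: FOLLOW(C) ⊇ FOLLOW(S) ⊇ {$}; new: +{$}
  S: {$}  A: {$,d}  B: {$}  C: {$}
[2] (stable)
  S: {$}  A: {$,d}  B: {$}  C: {$}

FOLLOW(A) = ["$", "d"]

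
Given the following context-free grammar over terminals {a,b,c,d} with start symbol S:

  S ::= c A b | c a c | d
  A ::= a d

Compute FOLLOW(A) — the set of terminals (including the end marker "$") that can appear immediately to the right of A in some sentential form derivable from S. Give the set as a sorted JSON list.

Compute FIRST by fixpoint:
[1]
  A via A→a d: +{a}
  S via S→c A b: +{c}
  S via S→d: +{d}
  FIRST(S)={c,d}  FIRST(A)={a}
[2] — fixpoint
  FIRST(S)={c,d}  FIRST(A)={a}

FOLLOW iteration:
initialize: $ ∈ FOLLOW(S)
iter 1:
  S→c A b: FOLLOW(A) ⊇ FIRST(b) = {b}; new: +{b}
  S: {$}  A: {b}
iter 2: (no change)
  S: {$}  A: {b}

FOLLOW(A) = ["b"]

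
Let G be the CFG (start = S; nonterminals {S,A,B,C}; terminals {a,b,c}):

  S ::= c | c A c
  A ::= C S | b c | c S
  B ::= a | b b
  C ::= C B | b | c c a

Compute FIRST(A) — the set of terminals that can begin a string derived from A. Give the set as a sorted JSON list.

Compute FIRST by fixpoint:
pass 1:
  A via A→b c: +{b}
  A via A→c S: +{c}
  B via B→a: +{a}
  B via B→b b: +{b}
  C via C→b: +{b}
  C via C→c c a: +{c}
  S via S→c: +{c}
  S: {c}  A: {b,c}  B: {a,b}  C: {b,c}
pass 2: (no change)
  S: {c}  A: {b,c}  B: {a,b}  C: {b,c}

FIRST(A) = ["b", "c"]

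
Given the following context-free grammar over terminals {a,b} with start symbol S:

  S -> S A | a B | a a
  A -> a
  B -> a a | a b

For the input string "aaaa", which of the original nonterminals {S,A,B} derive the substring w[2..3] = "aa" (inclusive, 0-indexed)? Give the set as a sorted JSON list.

Convert to CNF:
  S -> S A | T0 B | T0 T0
  A -> a
  B -> T0 T0 | T0 T1
  T0 -> a
  T1 -> b

CYK table (by increasing span), restricted to cells inside w[2..3]:
  [2..2]={A,T0}  "a"  orig:{A}
  [3..3]={A,T0}  "a"  orig:{A}
  [2..3]={B,S}  "aa"

Original NTs in T[2,3] deriving "aa": ["B", "S"]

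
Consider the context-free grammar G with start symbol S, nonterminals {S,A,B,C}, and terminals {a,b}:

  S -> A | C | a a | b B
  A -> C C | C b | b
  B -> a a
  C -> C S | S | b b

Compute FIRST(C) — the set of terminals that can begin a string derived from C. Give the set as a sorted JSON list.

FIRST sets, iterate to fixpoint:
pass 1:
  A via A→b: +{b}
  B via B→a a: +{a}
  C via C→b b: +{b}
  S via S→A: +{b}
  S via S→a a: +{a}
  S: {a,b}  A: {b}  B: {a}  C: {b}
pass 2:
  C via C→S: +{a}
  S: {a,b}  A: {b}  B: {a}  C: {a,b}
pass 3:
  A via A→C C: +{a}
  S: {a,b}  A: {a,b}  B: {a}  C: {a,b}
pass 4: done
  S: {a,b}  A: {a,b}  B: {a}  C: {a,b}

FIRST(C) = ["a", "b"]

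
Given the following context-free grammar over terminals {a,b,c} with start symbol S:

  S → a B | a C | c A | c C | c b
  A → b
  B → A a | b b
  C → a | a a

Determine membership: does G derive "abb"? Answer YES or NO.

CNF form of G:
  S -> T0 B | T0 C | T2 A | T2 C | T2 T1
  A -> b
  B -> A T0 | T1 T1
  C -> T0 T0 | a
  T0 -> a
  T1 -> b
  T2 -> c

CYK table (by increasing span):
  [0..0]={C,T0}  "a"  orig:{C}
  [1..1]={A,T1}  "b"  orig:{A}
  [2..2]={A,T1}  "b"  orig:{A}
  [0..1]=∅  "ab"
  [1..2]={B}  "bb"
  [0..2]={S}  "abb"

S ∈ T[0,2] ⇒ YES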